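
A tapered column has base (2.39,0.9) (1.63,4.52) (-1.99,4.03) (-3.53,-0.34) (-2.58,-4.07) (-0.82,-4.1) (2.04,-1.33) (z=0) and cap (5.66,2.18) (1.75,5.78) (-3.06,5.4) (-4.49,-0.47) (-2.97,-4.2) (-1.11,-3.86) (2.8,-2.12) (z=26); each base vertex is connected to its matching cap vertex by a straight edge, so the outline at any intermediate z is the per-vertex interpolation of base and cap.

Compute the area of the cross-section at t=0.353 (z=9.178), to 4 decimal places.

Cross-section at t=0.353: each vertex is (1-t)·p0[i] + t·p1[i].
  v1: (1-0.353)·(2.39,0.9) + 0.353·(5.66,2.18) = (3.5443,1.3518)
  v2: (1-0.353)·(1.63,4.52) + 0.353·(1.75,5.78) = (1.6724,4.9648)
  v3: (1-0.353)·(-1.99,4.03) + 0.353·(-3.06,5.4) = (-2.3677,4.5136)
  v4: (1-0.353)·(-3.53,-0.34) + 0.353·(-4.49,-0.47) = (-3.8689,-0.3859)
  v5: (1-0.353)·(-2.58,-4.07) + 0.353·(-2.97,-4.2) = (-2.7177,-4.1159)
  v6: (1-0.353)·(-0.82,-4.1) + 0.353·(-1.11,-3.86) = (-0.9224,-4.0153)
  v7: (1-0.353)·(2.04,-1.33) + 0.353·(2.8,-2.12) = (2.3083,-1.6089)
Shoelace sum Σ(x_i·y_{i+1} − x_{i+1}·y_i):
  i=1: 3.5443·4.9648 − 1.6724·1.3518 = +15.3360 (running +15.3360)
  i=2: 1.6724·4.5136 − -2.3677·4.9648 = +19.3035 (running +34.6395)
  i=3: -2.3677·-0.3859 − -3.8689·4.5136 = +18.3763 (running +53.0158)
  i=4: -3.8689·-4.1159 − -2.7177·-0.3859 = +14.8752 (running +67.8910)
  i=5: -2.7177·-4.0153 − -0.9224·-4.1159 = +7.1158 (running +75.0068)
  i=6: -0.9224·-1.6089 − 2.3083·-4.0153 = +10.7524 (running +85.7591)
  i=7: 2.3083·1.3518 − 3.5443·-1.6089 = +8.8228 (running +94.5819)
Area = |Σ|/2 = |94.5819|/2 = 47.2910

Area at t=0.353: 47.2910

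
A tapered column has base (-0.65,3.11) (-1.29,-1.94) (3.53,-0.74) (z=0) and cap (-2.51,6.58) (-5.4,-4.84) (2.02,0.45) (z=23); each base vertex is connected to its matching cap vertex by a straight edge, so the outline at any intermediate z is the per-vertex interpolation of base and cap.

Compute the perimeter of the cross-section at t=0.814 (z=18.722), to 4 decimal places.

Cross-section at t=0.814: each vertex is (1-t)·p0[i] + t·p1[i].
  v1: (1-0.814)·(-0.65,3.11) + 0.814·(-2.51,6.58) = (-2.1640,5.9346)
  v2: (1-0.814)·(-1.29,-1.94) + 0.814·(-5.4,-4.84) = (-4.6355,-4.3006)
  v3: (1-0.814)·(3.53,-0.74) + 0.814·(2.02,0.45) = (2.3009,0.2287)
Perimeter = Σ |v_{i+1} − v_i|:
  edge 1→2: √(-2.4715² + -10.2352²) = 10.5294 (running 10.5294)
  edge 2→3: √(6.9364² + 4.5293²) = 8.2842 (running 18.8135)
  edge 3→1: √(-4.4649² + 5.7059²) = 7.2452 (running 26.0587)
Perimeter = 26.0587

Perimeter at t=0.814: 26.0587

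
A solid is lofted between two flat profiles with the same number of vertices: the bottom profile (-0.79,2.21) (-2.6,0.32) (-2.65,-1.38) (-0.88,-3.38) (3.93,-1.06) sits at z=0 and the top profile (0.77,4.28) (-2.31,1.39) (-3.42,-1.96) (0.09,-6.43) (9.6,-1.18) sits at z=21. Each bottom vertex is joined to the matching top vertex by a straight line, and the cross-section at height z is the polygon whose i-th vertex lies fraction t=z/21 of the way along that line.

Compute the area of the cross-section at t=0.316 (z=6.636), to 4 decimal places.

Area at t=0.316: 33.0154

Cross-section at t=0.316: each vertex is (1-t)·p0[i] + t·p1[i].
  v1: (1-0.316)·(-0.79,2.21) + 0.316·(0.77,4.28) = (-0.2970,2.8641)
  v2: (1-0.316)·(-2.6,0.32) + 0.316·(-2.31,1.39) = (-2.5084,0.6581)
  v3: (1-0.316)·(-2.65,-1.38) + 0.316·(-3.42,-1.96) = (-2.8933,-1.5633)
  v4: (1-0.316)·(-0.88,-3.38) + 0.316·(0.09,-6.43) = (-0.5735,-4.3438)
  v5: (1-0.316)·(3.93,-1.06) + 0.316·(9.6,-1.18) = (5.7217,-1.0979)
Shoelace sum Σ(x_i·y_{i+1} − x_{i+1}·y_i):
  i=1: -0.2970·0.6581 − -2.5084·2.8641 = +6.9888 (running +6.9888)
  i=2: -2.5084·-1.5633 − -2.8933·0.6581 = +5.8254 (running +12.8142)
  i=3: -2.8933·-4.3438 − -0.5735·-1.5633 = +11.6715 (running +24.4857)
  i=4: -0.5735·-1.0979 − 5.7217·-4.3438 = +25.4836 (running +49.9693)
  i=5: 5.7217·2.8641 − -0.2970·-1.0979 = +16.0616 (running +66.0309)
Area = |Σ|/2 = |66.0309|/2 = 33.0154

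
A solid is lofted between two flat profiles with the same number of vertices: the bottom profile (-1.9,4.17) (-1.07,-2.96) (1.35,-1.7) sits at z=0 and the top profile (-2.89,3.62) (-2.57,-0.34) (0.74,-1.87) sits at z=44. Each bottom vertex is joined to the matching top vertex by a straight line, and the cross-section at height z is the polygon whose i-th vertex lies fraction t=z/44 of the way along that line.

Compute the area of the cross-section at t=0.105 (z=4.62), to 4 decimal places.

Cross-section at t=0.105: each vertex is (1-t)·p0[i] + t·p1[i].
  v1: (1-0.105)·(-1.9,4.17) + 0.105·(-2.89,3.62) = (-2.0039,4.1122)
  v2: (1-0.105)·(-1.07,-2.96) + 0.105·(-2.57,-0.34) = (-1.2275,-2.6849)
  v3: (1-0.105)·(1.35,-1.7) + 0.105·(0.74,-1.87) = (1.2860,-1.7179)
Shoelace sum Σ(x_i·y_{i+1} − x_{i+1}·y_i):
  i=1: -2.0039·-2.6849 − -1.2275·4.1122 = +10.4282 (running +10.4282)
  i=2: -1.2275·-1.7179 − 1.2860·-2.6849 = +5.5613 (running +15.9895)
  i=3: 1.2860·4.1122 − -2.0039·-1.7179 = +1.8457 (running +17.8352)
Area = |Σ|/2 = |17.8352|/2 = 8.9176

Area at t=0.105: 8.9176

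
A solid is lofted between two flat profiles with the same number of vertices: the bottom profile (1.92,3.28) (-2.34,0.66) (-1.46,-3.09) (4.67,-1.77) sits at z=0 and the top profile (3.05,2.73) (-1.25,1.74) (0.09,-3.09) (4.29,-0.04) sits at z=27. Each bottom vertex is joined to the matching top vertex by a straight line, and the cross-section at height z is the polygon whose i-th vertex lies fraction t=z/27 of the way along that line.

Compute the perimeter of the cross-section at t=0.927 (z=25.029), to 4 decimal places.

Perimeter at t=0.927: 17.8311

Cross-section at t=0.927: each vertex is (1-t)·p0[i] + t·p1[i].
  v1: (1-0.927)·(1.92,3.28) + 0.927·(3.05,2.73) = (2.9675,2.7701)
  v2: (1-0.927)·(-2.34,0.66) + 0.927·(-1.25,1.74) = (-1.3296,1.6612)
  v3: (1-0.927)·(-1.46,-3.09) + 0.927·(0.09,-3.09) = (-0.0231,-3.0900)
  v4: (1-0.927)·(4.67,-1.77) + 0.927·(4.29,-0.04) = (4.3177,-0.1663)
Perimeter = Σ |v_{i+1} − v_i|:
  edge 1→2: √(-4.2971² + -1.1090²) = 4.4379 (running 4.4379)
  edge 2→3: √(1.3064² + -4.7512²) = 4.9275 (running 9.3654)
  edge 3→4: √(4.3409² + 2.9237²) = 5.2337 (running 14.5991)
  edge 4→1: √(-1.3502² + 2.9364²) = 3.2320 (running 17.8311)
Perimeter = 17.8311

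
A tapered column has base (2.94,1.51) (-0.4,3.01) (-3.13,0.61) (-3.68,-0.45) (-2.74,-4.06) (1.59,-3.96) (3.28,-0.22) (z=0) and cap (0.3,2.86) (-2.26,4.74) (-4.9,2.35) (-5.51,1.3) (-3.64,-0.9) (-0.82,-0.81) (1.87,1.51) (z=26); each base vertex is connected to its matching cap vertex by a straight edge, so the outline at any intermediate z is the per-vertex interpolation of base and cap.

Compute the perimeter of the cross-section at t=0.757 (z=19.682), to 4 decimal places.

Perimeter at t=0.757: 19.8245

Cross-section at t=0.757: each vertex is (1-t)·p0[i] + t·p1[i].
  v1: (1-0.757)·(2.94,1.51) + 0.757·(0.3,2.86) = (0.9415,2.5319)
  v2: (1-0.757)·(-0.4,3.01) + 0.757·(-2.26,4.74) = (-1.8080,4.3196)
  v3: (1-0.757)·(-3.13,0.61) + 0.757·(-4.9,2.35) = (-4.4699,1.9272)
  v4: (1-0.757)·(-3.68,-0.45) + 0.757·(-5.51,1.3) = (-5.0653,0.8748)
  v5: (1-0.757)·(-2.74,-4.06) + 0.757·(-3.64,-0.9) = (-3.4213,-1.6679)
  v6: (1-0.757)·(1.59,-3.96) + 0.757·(-0.82,-0.81) = (-0.2344,-1.5755)
  v7: (1-0.757)·(3.28,-0.22) + 0.757·(1.87,1.51) = (2.2126,1.0896)
Perimeter = Σ |v_{i+1} − v_i|:
  edge 1→2: √(-2.7495² + 1.7877²) = 3.2796 (running 3.2796)
  edge 2→3: √(-2.6619² + -2.3924²) = 3.5790 (running 6.8586)
  edge 3→4: √(-0.5954² + -1.0524²) = 1.2092 (running 8.0678)
  edge 4→5: √(1.6440² + -2.5426²) = 3.0278 (running 11.0956)
  edge 5→6: √(3.1869² + 0.0924²) = 3.1883 (running 14.2839)
  edge 6→7: √(2.4470² + 2.6651²) = 3.6181 (running 17.9019)
  edge 7→1: √(-1.2711² + 1.4423²) = 1.9225 (running 19.8245)
Perimeter = 19.8245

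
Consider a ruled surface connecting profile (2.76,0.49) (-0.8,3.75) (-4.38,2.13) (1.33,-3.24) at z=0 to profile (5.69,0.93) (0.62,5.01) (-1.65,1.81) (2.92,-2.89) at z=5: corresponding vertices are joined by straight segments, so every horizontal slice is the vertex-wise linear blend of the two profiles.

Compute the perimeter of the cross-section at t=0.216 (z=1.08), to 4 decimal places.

Perimeter at t=0.216: 20.7094

Cross-section at t=0.216: each vertex is (1-t)·p0[i] + t·p1[i].
  v1: (1-0.216)·(2.76,0.49) + 0.216·(5.69,0.93) = (3.3929,0.5850)
  v2: (1-0.216)·(-0.8,3.75) + 0.216·(0.62,5.01) = (-0.4933,4.0222)
  v3: (1-0.216)·(-4.38,2.13) + 0.216·(-1.65,1.81) = (-3.7903,2.0609)
  v4: (1-0.216)·(1.33,-3.24) + 0.216·(2.92,-2.89) = (1.6734,-3.1644)
Perimeter = Σ |v_{i+1} − v_i|:
  edge 1→2: √(-3.8862² + 3.4371²) = 5.1881 (running 5.1881)
  edge 2→3: √(-3.2970² + -1.9613²) = 3.8363 (running 9.0244)
  edge 3→4: √(5.4638² + -5.2253²) = 7.5602 (running 16.5845)
  edge 4→1: √(1.7194² + 3.7494²) = 4.1249 (running 20.7094)
Perimeter = 20.7094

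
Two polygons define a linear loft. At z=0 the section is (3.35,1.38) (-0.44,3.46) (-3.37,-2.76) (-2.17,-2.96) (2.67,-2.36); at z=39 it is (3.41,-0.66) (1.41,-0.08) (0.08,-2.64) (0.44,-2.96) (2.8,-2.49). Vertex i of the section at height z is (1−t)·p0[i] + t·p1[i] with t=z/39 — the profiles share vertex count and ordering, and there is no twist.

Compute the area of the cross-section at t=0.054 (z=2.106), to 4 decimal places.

Cross-section at t=0.054: each vertex is (1-t)·p0[i] + t·p1[i].
  v1: (1-0.054)·(3.35,1.38) + 0.054·(3.41,-0.66) = (3.3532,1.2698)
  v2: (1-0.054)·(-0.44,3.46) + 0.054·(1.41,-0.08) = (-0.3401,3.2688)
  v3: (1-0.054)·(-3.37,-2.76) + 0.054·(0.08,-2.64) = (-3.1837,-2.7535)
  v4: (1-0.054)·(-2.17,-2.96) + 0.054·(0.44,-2.96) = (-2.0291,-2.9600)
  v5: (1-0.054)·(2.67,-2.36) + 0.054·(2.8,-2.49) = (2.6770,-2.3670)
Shoelace sum Σ(x_i·y_{i+1} − x_{i+1}·y_i):
  i=1: 3.3532·3.2688 − -0.3401·1.2698 = +11.3931 (running +11.3931)
  i=2: -0.3401·-2.7535 − -3.1837·3.2688 = +11.3435 (running +22.7366)
  i=3: -3.1837·-2.9600 − -2.0291·-2.7535 = +3.8367 (running +26.5733)
  i=4: -2.0291·-2.3670 − 2.6770·-2.9600 = +12.7268 (running +39.3001)
  i=5: 2.6770·1.2698 − 3.3532·-2.3670 = +11.3366 (running +50.6366)
Area = |Σ|/2 = |50.6366|/2 = 25.3183

Area at t=0.054: 25.3183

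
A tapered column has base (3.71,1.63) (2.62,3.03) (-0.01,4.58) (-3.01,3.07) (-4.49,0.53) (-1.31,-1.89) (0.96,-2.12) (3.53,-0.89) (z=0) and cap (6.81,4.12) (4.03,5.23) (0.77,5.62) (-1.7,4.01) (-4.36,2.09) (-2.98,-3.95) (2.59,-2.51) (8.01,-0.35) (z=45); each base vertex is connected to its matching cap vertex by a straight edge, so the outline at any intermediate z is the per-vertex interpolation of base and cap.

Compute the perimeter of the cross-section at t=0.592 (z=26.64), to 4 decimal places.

Cross-section at t=0.592: each vertex is (1-t)·p0[i] + t·p1[i].
  v1: (1-0.592)·(3.71,1.63) + 0.592·(6.81,4.12) = (5.5452,3.1041)
  v2: (1-0.592)·(2.62,3.03) + 0.592·(4.03,5.23) = (3.4547,4.3324)
  v3: (1-0.592)·(-0.01,4.58) + 0.592·(0.77,5.62) = (0.4518,5.1957)
  v4: (1-0.592)·(-3.01,3.07) + 0.592·(-1.7,4.01) = (-2.2345,3.6265)
  v5: (1-0.592)·(-4.49,0.53) + 0.592·(-4.36,2.09) = (-4.4130,1.4535)
  v6: (1-0.592)·(-1.31,-1.89) + 0.592·(-2.98,-3.95) = (-2.2986,-3.1095)
  v7: (1-0.592)·(0.96,-2.12) + 0.592·(2.59,-2.51) = (1.9250,-2.3509)
  v8: (1-0.592)·(3.53,-0.89) + 0.592·(8.01,-0.35) = (6.1822,-0.5703)
Perimeter = Σ |v_{i+1} − v_i|:
  edge 1→2: √(-2.0905² + 1.2283²) = 2.4246 (running 2.4246)
  edge 2→3: √(-3.0030² + 0.8633²) = 3.1246 (running 5.5492)
  edge 3→4: √(-2.6862² + -1.5692²) = 3.1110 (running 8.6602)
  edge 4→5: √(-2.1786² + -2.1730²) = 3.0770 (running 11.7372)
  edge 5→6: √(2.1144² + -4.5630²) = 5.0291 (running 16.7663)
  edge 6→7: √(4.2236² + 0.7586²) = 4.2912 (running 21.0575)
  edge 7→8: √(4.2572² + 1.7806²) = 4.6146 (running 25.6721)
  edge 8→1: √(-0.6370² + 3.6744²) = 3.7292 (running 29.4013)
Perimeter = 29.4013

Perimeter at t=0.592: 29.4013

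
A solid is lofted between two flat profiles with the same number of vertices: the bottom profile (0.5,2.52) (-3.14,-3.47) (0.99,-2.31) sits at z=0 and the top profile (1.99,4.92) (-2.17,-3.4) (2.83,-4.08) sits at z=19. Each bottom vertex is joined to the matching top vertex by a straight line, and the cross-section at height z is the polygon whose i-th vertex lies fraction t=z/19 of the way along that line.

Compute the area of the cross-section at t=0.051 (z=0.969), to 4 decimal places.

Area at t=0.051: 10.7957

Cross-section at t=0.051: each vertex is (1-t)·p0[i] + t·p1[i].
  v1: (1-0.051)·(0.5,2.52) + 0.051·(1.99,4.92) = (0.5760,2.6424)
  v2: (1-0.051)·(-3.14,-3.47) + 0.051·(-2.17,-3.4) = (-3.0905,-3.4664)
  v3: (1-0.051)·(0.99,-2.31) + 0.051·(2.83,-4.08) = (1.0838,-2.4003)
Shoelace sum Σ(x_i·y_{i+1} − x_{i+1}·y_i):
  i=1: 0.5760·-3.4664 − -3.0905·2.6424 = +6.1698 (running +6.1698)
  i=2: -3.0905·-2.4003 − 1.0838·-3.4664 = +11.1752 (running +17.3449)
  i=3: 1.0838·2.6424 − 0.5760·-2.4003 = +4.2465 (running +21.5914)
Area = |Σ|/2 = |21.5914|/2 = 10.7957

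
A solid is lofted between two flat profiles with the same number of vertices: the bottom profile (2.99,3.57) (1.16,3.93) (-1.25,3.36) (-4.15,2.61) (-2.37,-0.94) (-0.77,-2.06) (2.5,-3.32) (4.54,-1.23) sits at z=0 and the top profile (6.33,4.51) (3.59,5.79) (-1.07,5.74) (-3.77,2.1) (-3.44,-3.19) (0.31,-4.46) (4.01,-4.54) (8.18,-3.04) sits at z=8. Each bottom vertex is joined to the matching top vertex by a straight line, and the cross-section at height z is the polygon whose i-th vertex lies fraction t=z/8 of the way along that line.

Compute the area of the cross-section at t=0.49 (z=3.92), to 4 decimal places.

Area at t=0.49: 66.4074

Cross-section at t=0.49: each vertex is (1-t)·p0[i] + t·p1[i].
  v1: (1-0.49)·(2.99,3.57) + 0.49·(6.33,4.51) = (4.6266,4.0306)
  v2: (1-0.49)·(1.16,3.93) + 0.49·(3.59,5.79) = (2.3507,4.8414)
  v3: (1-0.49)·(-1.25,3.36) + 0.49·(-1.07,5.74) = (-1.1618,4.5262)
  v4: (1-0.49)·(-4.15,2.61) + 0.49·(-3.77,2.1) = (-3.9638,2.3601)
  v5: (1-0.49)·(-2.37,-0.94) + 0.49·(-3.44,-3.19) = (-2.8943,-2.0425)
  v6: (1-0.49)·(-0.77,-2.06) + 0.49·(0.31,-4.46) = (-0.2408,-3.2360)
  v7: (1-0.49)·(2.5,-3.32) + 0.49·(4.01,-4.54) = (3.2399,-3.9178)
  v8: (1-0.49)·(4.54,-1.23) + 0.49·(8.18,-3.04) = (6.3236,-2.1169)
Shoelace sum Σ(x_i·y_{i+1} − x_{i+1}·y_i):
  i=1: 4.6266·4.8414 − 2.3507·4.0306 = +12.9245 (running +12.9245)
  i=2: 2.3507·4.5262 − -1.1618·4.8414 = +16.2645 (running +29.1890)
  i=3: -1.1618·2.3601 − -3.9638·4.5262 = +15.1990 (running +44.3880)
  i=4: -3.9638·-2.0425 − -2.8943·2.3601 = +14.9269 (running +59.3149)
  i=5: -2.8943·-3.2360 − -0.2408·-2.0425 = +8.8741 (running +68.1890)
  i=6: -0.2408·-3.9178 − 3.2399·-3.2360 = +11.4277 (running +79.6167)
  i=7: 3.2399·-2.1169 − 6.3236·-3.9178 = +17.9161 (running +97.5328)
  i=8: 6.3236·4.0306 − 4.6266·-2.1169 = +35.2820 (running +132.8147)
Area = |Σ|/2 = |132.8147|/2 = 66.4074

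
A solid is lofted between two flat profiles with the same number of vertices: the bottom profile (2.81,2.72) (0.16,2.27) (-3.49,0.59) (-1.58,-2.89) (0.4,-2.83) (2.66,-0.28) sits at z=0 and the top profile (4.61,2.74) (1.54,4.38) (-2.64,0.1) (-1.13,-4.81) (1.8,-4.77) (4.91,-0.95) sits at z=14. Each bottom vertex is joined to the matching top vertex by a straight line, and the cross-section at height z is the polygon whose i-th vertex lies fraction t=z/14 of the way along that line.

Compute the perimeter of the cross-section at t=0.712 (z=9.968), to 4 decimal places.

Perimeter at t=0.712: 23.9055

Cross-section at t=0.712: each vertex is (1-t)·p0[i] + t·p1[i].
  v1: (1-0.712)·(2.81,2.72) + 0.712·(4.61,2.74) = (4.0916,2.7342)
  v2: (1-0.712)·(0.16,2.27) + 0.712·(1.54,4.38) = (1.1426,3.7723)
  v3: (1-0.712)·(-3.49,0.59) + 0.712·(-2.64,0.1) = (-2.8848,0.2411)
  v4: (1-0.712)·(-1.58,-2.89) + 0.712·(-1.13,-4.81) = (-1.2596,-4.2570)
  v5: (1-0.712)·(0.4,-2.83) + 0.712·(1.8,-4.77) = (1.3968,-4.2113)
  v6: (1-0.712)·(2.66,-0.28) + 0.712·(4.91,-0.95) = (4.2620,-0.7570)
Perimeter = Σ |v_{i+1} − v_i|:
  edge 1→2: √(-2.9490² + 1.0381²) = 3.1264 (running 3.1264)
  edge 2→3: √(-4.0274² + -3.5312²) = 5.3562 (running 8.4826)
  edge 3→4: √(1.6252² + -4.4982²) = 4.7828 (running 13.2654)
  edge 4→5: √(2.6564² + 0.0458²) = 2.6568 (running 15.9222)
  edge 5→6: √(2.8652² + 3.4542²) = 4.4879 (running 20.4101)
  edge 6→1: √(-0.1704² + 3.4913²) = 3.4954 (running 23.9055)
Perimeter = 23.9055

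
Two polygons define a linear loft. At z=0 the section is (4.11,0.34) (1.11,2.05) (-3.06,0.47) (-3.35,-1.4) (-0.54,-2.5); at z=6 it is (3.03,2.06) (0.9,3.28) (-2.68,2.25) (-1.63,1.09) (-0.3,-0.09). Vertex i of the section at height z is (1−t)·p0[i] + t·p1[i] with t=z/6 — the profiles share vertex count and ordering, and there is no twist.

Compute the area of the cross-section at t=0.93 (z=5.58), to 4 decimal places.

Cross-section at t=0.93: each vertex is (1-t)·p0[i] + t·p1[i].
  v1: (1-0.93)·(4.11,0.34) + 0.93·(3.03,2.06) = (3.1056,1.9396)
  v2: (1-0.93)·(1.11,2.05) + 0.93·(0.9,3.28) = (0.9147,3.1939)
  v3: (1-0.93)·(-3.06,0.47) + 0.93·(-2.68,2.25) = (-2.7066,2.1254)
  v4: (1-0.93)·(-3.35,-1.4) + 0.93·(-1.63,1.09) = (-1.7504,0.9157)
  v5: (1-0.93)·(-0.54,-2.5) + 0.93·(-0.3,-0.09) = (-0.3168,-0.2587)
Shoelace sum Σ(x_i·y_{i+1} − x_{i+1}·y_i):
  i=1: 3.1056·3.1939 − 0.9147·1.9396 = +8.1448 (running +8.1448)
  i=2: 0.9147·2.1254 − -2.7066·3.1939 = +10.5887 (running +18.7335)
  i=3: -2.7066·0.9157 − -1.7504·2.1254 = +1.2419 (running +19.9754)
  i=4: -1.7504·-0.2587 − -0.3168·0.9157 = +0.7429 (running +20.7183)
  i=5: -0.3168·1.9396 − 3.1056·-0.2587 = +0.1890 (running +20.9073)
Area = |Σ|/2 = |20.9073|/2 = 10.4536

Area at t=0.93: 10.4536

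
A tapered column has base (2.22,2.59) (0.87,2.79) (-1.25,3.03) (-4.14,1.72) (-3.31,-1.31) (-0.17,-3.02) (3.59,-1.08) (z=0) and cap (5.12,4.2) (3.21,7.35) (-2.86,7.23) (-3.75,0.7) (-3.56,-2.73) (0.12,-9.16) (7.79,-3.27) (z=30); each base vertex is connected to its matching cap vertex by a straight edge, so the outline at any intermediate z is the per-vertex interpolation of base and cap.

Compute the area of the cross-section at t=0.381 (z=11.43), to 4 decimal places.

Area at t=0.381: 61.4929

Cross-section at t=0.381: each vertex is (1-t)·p0[i] + t·p1[i].
  v1: (1-0.381)·(2.22,2.59) + 0.381·(5.12,4.2) = (3.3249,3.2034)
  v2: (1-0.381)·(0.87,2.79) + 0.381·(3.21,7.35) = (1.7615,4.5274)
  v3: (1-0.381)·(-1.25,3.03) + 0.381·(-2.86,7.23) = (-1.8634,4.6302)
  v4: (1-0.381)·(-4.14,1.72) + 0.381·(-3.75,0.7) = (-3.9914,1.3314)
  v5: (1-0.381)·(-3.31,-1.31) + 0.381·(-3.56,-2.73) = (-3.4053,-1.8510)
  v6: (1-0.381)·(-0.17,-3.02) + 0.381·(0.12,-9.16) = (-0.0595,-5.3593)
  v7: (1-0.381)·(3.59,-1.08) + 0.381·(7.79,-3.27) = (5.1902,-1.9144)
Shoelace sum Σ(x_i·y_{i+1} − x_{i+1}·y_i):
  i=1: 3.3249·4.5274 − 1.7615·3.2034 = +9.4101 (running +9.4101)
  i=2: 1.7615·4.6302 − -1.8634·4.5274 = +16.5926 (running +26.0027)
  i=3: -1.8634·1.3314 − -3.9914·4.6302 = +16.0001 (running +42.0028)
  i=4: -3.9914·-1.8510 − -3.4053·1.3314 = +11.9219 (running +53.9247)
  i=5: -3.4053·-5.3593 − -0.0595·-1.8510 = +18.1397 (running +72.0644)
  i=6: -0.0595·-1.9144 − 5.1902·-5.3593 = +27.9300 (running +99.9944)
  i=7: 5.1902·3.2034 − 3.3249·-1.9144 = +22.9915 (running +122.9859)
Area = |Σ|/2 = |122.9859|/2 = 61.4929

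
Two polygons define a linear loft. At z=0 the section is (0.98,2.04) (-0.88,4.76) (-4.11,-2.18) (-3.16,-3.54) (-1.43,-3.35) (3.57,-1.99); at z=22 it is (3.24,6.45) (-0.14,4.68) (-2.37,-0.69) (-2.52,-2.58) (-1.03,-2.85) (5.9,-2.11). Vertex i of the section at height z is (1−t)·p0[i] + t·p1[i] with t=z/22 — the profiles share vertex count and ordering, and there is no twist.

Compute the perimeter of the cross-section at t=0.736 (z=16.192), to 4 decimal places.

Cross-section at t=0.736: each vertex is (1-t)·p0[i] + t·p1[i].
  v1: (1-0.736)·(0.98,2.04) + 0.736·(3.24,6.45) = (2.6434,5.2858)
  v2: (1-0.736)·(-0.88,4.76) + 0.736·(-0.14,4.68) = (-0.3354,4.7011)
  v3: (1-0.736)·(-4.11,-2.18) + 0.736·(-2.37,-0.69) = (-2.8294,-1.0834)
  v4: (1-0.736)·(-3.16,-3.54) + 0.736·(-2.52,-2.58) = (-2.6890,-2.8334)
  v5: (1-0.736)·(-1.43,-3.35) + 0.736·(-1.03,-2.85) = (-1.1356,-2.9820)
  v6: (1-0.736)·(3.57,-1.99) + 0.736·(5.9,-2.11) = (5.2849,-2.0783)
Perimeter = Σ |v_{i+1} − v_i|:
  edge 1→2: √(-2.9787² + -0.5846²) = 3.0356 (running 3.0356)
  edge 2→3: √(-2.4940² + -5.7845²) = 6.2992 (running 9.3348)
  edge 3→4: √(0.1404² + -1.7501²) = 1.7557 (running 11.0905)
  edge 4→5: √(1.5534² + -0.1486²) = 1.5604 (running 12.6509)
  edge 5→6: √(6.4205² + 0.9037²) = 6.4838 (running 19.1347)
  edge 6→1: √(-2.6415² + 7.3641²) = 7.8235 (running 26.9582)
Perimeter = 26.9582

Perimeter at t=0.736: 26.9582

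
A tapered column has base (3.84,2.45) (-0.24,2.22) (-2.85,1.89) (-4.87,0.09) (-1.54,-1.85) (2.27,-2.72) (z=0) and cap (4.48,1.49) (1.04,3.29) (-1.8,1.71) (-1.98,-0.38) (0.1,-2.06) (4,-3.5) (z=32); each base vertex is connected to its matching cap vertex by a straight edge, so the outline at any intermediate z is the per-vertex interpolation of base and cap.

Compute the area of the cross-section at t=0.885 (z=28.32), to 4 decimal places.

Cross-section at t=0.885: each vertex is (1-t)·p0[i] + t·p1[i].
  v1: (1-0.885)·(3.84,2.45) + 0.885·(4.48,1.49) = (4.4064,1.6004)
  v2: (1-0.885)·(-0.24,2.22) + 0.885·(1.04,3.29) = (0.8928,3.1669)
  v3: (1-0.885)·(-2.85,1.89) + 0.885·(-1.8,1.71) = (-1.9207,1.7307)
  v4: (1-0.885)·(-4.87,0.09) + 0.885·(-1.98,-0.38) = (-2.3123,-0.3259)
  v5: (1-0.885)·(-1.54,-1.85) + 0.885·(0.1,-2.06) = (-0.0886,-2.0358)
  v6: (1-0.885)·(2.27,-2.72) + 0.885·(4,-3.5) = (3.8011,-3.4103)
Shoelace sum Σ(x_i·y_{i+1} − x_{i+1}·y_i):
  i=1: 4.4064·3.1669 − 0.8928·1.6004 = +12.5260 (running +12.5260)
  i=2: 0.8928·1.7307 − -1.9207·3.1669 = +7.6281 (running +20.1541)
  i=3: -1.9207·-0.3259 − -2.3123·1.7307 = +4.6281 (running +24.7822)
  i=4: -2.3123·-2.0358 − -0.0886·-0.3259 = +4.6787 (running +29.4609)
  i=5: -0.0886·-3.4103 − 3.8011·-2.0358 = +8.0405 (running +37.5014)
  i=6: 3.8011·1.6004 − 4.4064·-3.4103 = +21.1103 (running +58.6117)
Area = |Σ|/2 = |58.6117|/2 = 29.3059

Area at t=0.885: 29.3059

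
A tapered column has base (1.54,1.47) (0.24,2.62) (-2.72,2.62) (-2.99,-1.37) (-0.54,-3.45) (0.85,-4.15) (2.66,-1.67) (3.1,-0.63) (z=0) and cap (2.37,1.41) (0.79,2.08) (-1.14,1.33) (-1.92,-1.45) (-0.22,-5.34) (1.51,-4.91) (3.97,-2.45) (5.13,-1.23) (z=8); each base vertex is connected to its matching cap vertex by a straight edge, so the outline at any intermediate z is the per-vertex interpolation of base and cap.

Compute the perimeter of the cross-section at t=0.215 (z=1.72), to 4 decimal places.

Perimeter at t=0.215: 20.3579

Cross-section at t=0.215: each vertex is (1-t)·p0[i] + t·p1[i].
  v1: (1-0.215)·(1.54,1.47) + 0.215·(2.37,1.41) = (1.7185,1.4571)
  v2: (1-0.215)·(0.24,2.62) + 0.215·(0.79,2.08) = (0.3583,2.5039)
  v3: (1-0.215)·(-2.72,2.62) + 0.215·(-1.14,1.33) = (-2.3803,2.3427)
  v4: (1-0.215)·(-2.99,-1.37) + 0.215·(-1.92,-1.45) = (-2.7599,-1.3872)
  v5: (1-0.215)·(-0.54,-3.45) + 0.215·(-0.22,-5.34) = (-0.4712,-3.8563)
  v6: (1-0.215)·(0.85,-4.15) + 0.215·(1.51,-4.91) = (0.9919,-4.3134)
  v7: (1-0.215)·(2.66,-1.67) + 0.215·(3.97,-2.45) = (2.9417,-1.8377)
  v8: (1-0.215)·(3.1,-0.63) + 0.215·(5.13,-1.23) = (3.5364,-0.7590)
Perimeter = Σ |v_{i+1} − v_i|:
  edge 1→2: √(-1.3602² + 1.0468²) = 1.7164 (running 1.7164)
  edge 2→3: √(-2.7386² + -0.1612²) = 2.7433 (running 4.4597)
  edge 3→4: √(-0.3796² + -3.7299²) = 3.7491 (running 8.2088)
  edge 4→5: √(2.2887² + -2.4691²) = 3.3668 (running 11.5755)
  edge 5→6: √(1.4631² + -0.4571²) = 1.5328 (running 13.1084)
  edge 6→7: √(1.9498² + 2.4757²) = 3.1513 (running 16.2597)
  edge 7→8: √(0.5948² + 1.0787²) = 1.2318 (running 17.4915)
  edge 8→1: √(-1.8180² + 2.2161²) = 2.8664 (running 20.3579)
Perimeter = 20.3579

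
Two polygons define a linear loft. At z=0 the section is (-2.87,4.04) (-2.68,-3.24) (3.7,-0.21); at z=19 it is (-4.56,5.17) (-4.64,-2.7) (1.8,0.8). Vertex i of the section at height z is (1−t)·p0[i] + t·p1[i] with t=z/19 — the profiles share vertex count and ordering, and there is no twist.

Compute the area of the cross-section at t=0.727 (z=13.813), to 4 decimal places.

Cross-section at t=0.727: each vertex is (1-t)·p0[i] + t·p1[i].
  v1: (1-0.727)·(-2.87,4.04) + 0.727·(-4.56,5.17) = (-4.0986,4.8615)
  v2: (1-0.727)·(-2.68,-3.24) + 0.727·(-4.64,-2.7) = (-4.1049,-2.8474)
  v3: (1-0.727)·(3.7,-0.21) + 0.727·(1.8,0.8) = (2.3187,0.5243)
Shoelace sum Σ(x_i·y_{i+1} − x_{i+1}·y_i):
  i=1: -4.0986·-2.8474 − -4.1049·4.8615 = +31.6266 (running +31.6266)
  i=2: -4.1049·0.5243 − 2.3187·-2.8474 = +4.4502 (running +36.0769)
  i=3: 2.3187·4.8615 − -4.0986·0.5243 = +13.4212 (running +49.4980)
Area = |Σ|/2 = |49.4980|/2 = 24.7490

Area at t=0.727: 24.7490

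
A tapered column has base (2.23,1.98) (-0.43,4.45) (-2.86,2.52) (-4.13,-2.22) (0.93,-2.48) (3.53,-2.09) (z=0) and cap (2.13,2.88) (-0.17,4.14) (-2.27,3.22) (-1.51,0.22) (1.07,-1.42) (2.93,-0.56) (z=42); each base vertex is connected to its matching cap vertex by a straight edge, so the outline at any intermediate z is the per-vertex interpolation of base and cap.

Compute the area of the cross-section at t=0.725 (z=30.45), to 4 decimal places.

Cross-section at t=0.725: each vertex is (1-t)·p0[i] + t·p1[i].
  v1: (1-0.725)·(2.23,1.98) + 0.725·(2.13,2.88) = (2.1575,2.6325)
  v2: (1-0.725)·(-0.43,4.45) + 0.725·(-0.17,4.14) = (-0.2415,4.2252)
  v3: (1-0.725)·(-2.86,2.52) + 0.725·(-2.27,3.22) = (-2.4322,3.0275)
  v4: (1-0.725)·(-4.13,-2.22) + 0.725·(-1.51,0.22) = (-2.2305,-0.4510)
  v5: (1-0.725)·(0.93,-2.48) + 0.725·(1.07,-1.42) = (1.0315,-1.7115)
  v6: (1-0.725)·(3.53,-2.09) + 0.725·(2.93,-0.56) = (3.0950,-0.9808)
Shoelace sum Σ(x_i·y_{i+1} − x_{i+1}·y_i):
  i=1: 2.1575·4.2252 − -0.2415·2.6325 = +9.7517 (running +9.7517)
  i=2: -0.2415·3.0275 − -2.4322·4.2252 = +9.5457 (running +19.2974)
  i=3: -2.4322·-0.4510 − -2.2305·3.0275 = +7.8498 (running +27.1472)
  i=4: -2.2305·-1.7115 − 1.0315·-0.4510 = +4.2827 (running +31.4299)
  i=5: 1.0315·-0.9808 − 3.0950·-1.7115 = +4.2854 (running +35.7154)
  i=6: 3.0950·2.6325 − 2.1575·-0.9808 = +10.2636 (running +45.9789)
Area = |Σ|/2 = |45.9789|/2 = 22.9895

Area at t=0.725: 22.9895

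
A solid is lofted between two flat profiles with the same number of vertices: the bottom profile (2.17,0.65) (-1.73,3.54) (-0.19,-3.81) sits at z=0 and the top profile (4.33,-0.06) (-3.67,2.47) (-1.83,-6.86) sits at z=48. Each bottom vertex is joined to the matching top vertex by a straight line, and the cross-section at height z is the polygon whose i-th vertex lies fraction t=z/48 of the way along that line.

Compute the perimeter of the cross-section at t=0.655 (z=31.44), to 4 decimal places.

Perimeter at t=0.655: 23.6286

Cross-section at t=0.655: each vertex is (1-t)·p0[i] + t·p1[i].
  v1: (1-0.655)·(2.17,0.65) + 0.655·(4.33,-0.06) = (3.5848,0.1849)
  v2: (1-0.655)·(-1.73,3.54) + 0.655·(-3.67,2.47) = (-3.0007,2.8392)
  v3: (1-0.655)·(-0.19,-3.81) + 0.655·(-1.83,-6.86) = (-1.2642,-5.8078)
Perimeter = Σ |v_{i+1} − v_i|:
  edge 1→2: √(-6.5855² + 2.6542²) = 7.1003 (running 7.1003)
  edge 2→3: √(1.7365² + -8.6469²) = 8.8195 (running 15.9198)
  edge 3→1: √(4.8490² + 5.9927²) = 7.7088 (running 23.6286)
Perimeter = 23.6286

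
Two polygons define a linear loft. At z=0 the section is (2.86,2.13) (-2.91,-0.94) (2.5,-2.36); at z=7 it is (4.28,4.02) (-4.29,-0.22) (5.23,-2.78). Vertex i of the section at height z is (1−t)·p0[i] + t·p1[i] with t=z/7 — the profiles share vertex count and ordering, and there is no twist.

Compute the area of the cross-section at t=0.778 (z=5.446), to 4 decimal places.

Cross-section at t=0.778: each vertex is (1-t)·p0[i] + t·p1[i].
  v1: (1-0.778)·(2.86,2.13) + 0.778·(4.28,4.02) = (3.9648,3.6004)
  v2: (1-0.778)·(-2.91,-0.94) + 0.778·(-4.29,-0.22) = (-3.9836,-0.3798)
  v3: (1-0.778)·(2.5,-2.36) + 0.778·(5.23,-2.78) = (4.6239,-2.6868)
Shoelace sum Σ(x_i·y_{i+1} − x_{i+1}·y_i):
  i=1: 3.9648·-0.3798 − -3.9836·3.6004 = +12.8368 (running +12.8368)
  i=2: -3.9836·-2.6868 − 4.6239·-0.3798 = +12.4594 (running +25.2962)
  i=3: 4.6239·3.6004 − 3.9648·-2.6868 = +27.3005 (running +52.5967)
Area = |Σ|/2 = |52.5967|/2 = 26.2984

Area at t=0.778: 26.2984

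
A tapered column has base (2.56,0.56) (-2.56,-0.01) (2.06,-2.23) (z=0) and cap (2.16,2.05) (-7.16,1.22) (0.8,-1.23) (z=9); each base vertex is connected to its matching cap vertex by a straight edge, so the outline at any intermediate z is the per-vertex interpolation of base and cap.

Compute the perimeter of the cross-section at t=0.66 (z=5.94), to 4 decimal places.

Perimeter at t=0.66: 18.4429

Cross-section at t=0.66: each vertex is (1-t)·p0[i] + t·p1[i].
  v1: (1-0.66)·(2.56,0.56) + 0.66·(2.16,2.05) = (2.2960,1.5434)
  v2: (1-0.66)·(-2.56,-0.01) + 0.66·(-7.16,1.22) = (-5.5960,0.8018)
  v3: (1-0.66)·(2.06,-2.23) + 0.66·(0.8,-1.23) = (1.2284,-1.5700)
Perimeter = Σ |v_{i+1} − v_i|:
  edge 1→2: √(-7.8920² + -0.7416²) = 7.9268 (running 7.9268)
  edge 2→3: √(6.8244² + -2.3718²) = 7.2248 (running 15.1516)
  edge 3→1: √(1.0676² + 3.1134²) = 3.2914 (running 18.4429)
Perimeter = 18.4429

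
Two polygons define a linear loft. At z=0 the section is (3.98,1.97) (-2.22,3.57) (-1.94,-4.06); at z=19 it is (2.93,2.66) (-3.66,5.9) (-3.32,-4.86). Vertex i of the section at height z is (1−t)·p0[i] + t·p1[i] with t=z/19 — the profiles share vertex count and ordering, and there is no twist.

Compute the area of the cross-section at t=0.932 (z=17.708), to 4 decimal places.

Area at t=0.932: 34.0876

Cross-section at t=0.932: each vertex is (1-t)·p0[i] + t·p1[i].
  v1: (1-0.932)·(3.98,1.97) + 0.932·(2.93,2.66) = (3.0014,2.6131)
  v2: (1-0.932)·(-2.22,3.57) + 0.932·(-3.66,5.9) = (-3.5621,5.7416)
  v3: (1-0.932)·(-1.94,-4.06) + 0.932·(-3.32,-4.86) = (-3.2262,-4.8056)
Shoelace sum Σ(x_i·y_{i+1} − x_{i+1}·y_i):
  i=1: 3.0014·5.7416 − -3.5621·2.6131 = +26.5407 (running +26.5407)
  i=2: -3.5621·-4.8056 − -3.2262·5.7416 = +35.6411 (running +62.1818)
  i=3: -3.2262·2.6131 − 3.0014·-4.8056 = +5.9933 (running +68.1752)
Area = |Σ|/2 = |68.1752|/2 = 34.0876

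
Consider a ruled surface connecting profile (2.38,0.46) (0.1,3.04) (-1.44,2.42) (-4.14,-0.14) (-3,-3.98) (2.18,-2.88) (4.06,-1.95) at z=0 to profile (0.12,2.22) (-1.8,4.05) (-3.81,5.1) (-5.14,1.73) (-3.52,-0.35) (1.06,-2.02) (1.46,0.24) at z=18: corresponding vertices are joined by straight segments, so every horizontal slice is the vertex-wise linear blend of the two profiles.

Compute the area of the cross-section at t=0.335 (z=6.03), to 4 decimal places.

Area at t=0.335: 32.0466

Cross-section at t=0.335: each vertex is (1-t)·p0[i] + t·p1[i].
  v1: (1-0.335)·(2.38,0.46) + 0.335·(0.12,2.22) = (1.6229,1.0496)
  v2: (1-0.335)·(0.1,3.04) + 0.335·(-1.8,4.05) = (-0.5365,3.3784)
  v3: (1-0.335)·(-1.44,2.42) + 0.335·(-3.81,5.1) = (-2.2340,3.3178)
  v4: (1-0.335)·(-4.14,-0.14) + 0.335·(-5.14,1.73) = (-4.4750,0.4864)
  v5: (1-0.335)·(-3,-3.98) + 0.335·(-3.52,-0.35) = (-3.1742,-2.7639)
  v6: (1-0.335)·(2.18,-2.88) + 0.335·(1.06,-2.02) = (1.8048,-2.5919)
  v7: (1-0.335)·(4.06,-1.95) + 0.335·(1.46,0.24) = (3.1890,-1.2164)
Shoelace sum Σ(x_i·y_{i+1} − x_{i+1}·y_i):
  i=1: 1.6229·3.3784 − -0.5365·1.0496 = +6.0458 (running +6.0458)
  i=2: -0.5365·3.3178 − -2.2340·3.3784 = +5.7671 (running +11.8129)
  i=3: -2.2340·0.4864 − -4.4750·3.3178 = +13.7605 (running +25.5733)
  i=4: -4.4750·-2.7639 − -3.1742·0.4864 = +13.9128 (running +39.4861)
  i=5: -3.1742·-2.5919 − 1.8048·-2.7639 = +13.2156 (running +52.7017)
  i=6: 1.8048·-1.2164 − 3.1890·-2.5919 = +6.0703 (running +58.7720)
  i=7: 3.1890·1.0496 − 1.6229·-1.2164 = +5.3212 (running +64.0932)
Area = |Σ|/2 = |64.0932|/2 = 32.0466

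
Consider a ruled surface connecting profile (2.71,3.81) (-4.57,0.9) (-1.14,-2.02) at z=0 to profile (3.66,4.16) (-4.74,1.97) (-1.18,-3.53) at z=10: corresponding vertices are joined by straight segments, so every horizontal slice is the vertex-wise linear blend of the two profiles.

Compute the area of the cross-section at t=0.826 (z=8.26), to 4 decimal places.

Cross-section at t=0.826: each vertex is (1-t)·p0[i] + t·p1[i].
  v1: (1-0.826)·(2.71,3.81) + 0.826·(3.66,4.16) = (3.4947,4.0991)
  v2: (1-0.826)·(-4.57,0.9) + 0.826·(-4.74,1.97) = (-4.7104,1.7838)
  v3: (1-0.826)·(-1.14,-2.02) + 0.826·(-1.18,-3.53) = (-1.1730,-3.2673)
Shoelace sum Σ(x_i·y_{i+1} − x_{i+1}·y_i):
  i=1: 3.4947·1.7838 − -4.7104·4.0991 = +25.5424 (running +25.5424)
  i=2: -4.7104·-3.2673 − -1.1730·1.7838 = +17.4827 (running +43.0251)
  i=3: -1.1730·4.0991 − 3.4947·-3.2673 = +6.6097 (running +49.6347)
Area = |Σ|/2 = |49.6347|/2 = 24.8174

Area at t=0.826: 24.8174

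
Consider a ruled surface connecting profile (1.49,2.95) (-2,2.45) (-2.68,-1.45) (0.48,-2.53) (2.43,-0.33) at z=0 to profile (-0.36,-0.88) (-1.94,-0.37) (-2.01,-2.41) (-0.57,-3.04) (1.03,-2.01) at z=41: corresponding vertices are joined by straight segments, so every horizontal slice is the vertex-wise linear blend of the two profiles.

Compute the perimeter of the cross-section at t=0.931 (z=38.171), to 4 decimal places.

Perimeter at t=0.931: 9.4652

Cross-section at t=0.931: each vertex is (1-t)·p0[i] + t·p1[i].
  v1: (1-0.931)·(1.49,2.95) + 0.931·(-0.36,-0.88) = (-0.2324,-0.6157)
  v2: (1-0.931)·(-2,2.45) + 0.931·(-1.94,-0.37) = (-1.9441,-0.1754)
  v3: (1-0.931)·(-2.68,-1.45) + 0.931·(-2.01,-2.41) = (-2.0562,-2.3438)
  v4: (1-0.931)·(0.48,-2.53) + 0.931·(-0.57,-3.04) = (-0.4975,-3.0048)
  v5: (1-0.931)·(2.43,-0.33) + 0.931·(1.03,-2.01) = (1.1266,-1.8941)
Perimeter = Σ |v_{i+1} − v_i|:
  edge 1→2: √(-1.7118² + 0.4403²) = 1.7675 (running 1.7675)
  edge 2→3: √(-0.1121² + -2.1683²) = 2.1712 (running 3.9387)
  edge 3→4: √(1.5587² + -0.6610²) = 1.6931 (running 5.6318)
  edge 4→5: √(1.6241² + 1.1107²) = 1.9676 (running 7.5994)
  edge 5→1: √(-1.3590² + 1.2783²) = 1.8657 (running 9.4652)
Perimeter = 9.4652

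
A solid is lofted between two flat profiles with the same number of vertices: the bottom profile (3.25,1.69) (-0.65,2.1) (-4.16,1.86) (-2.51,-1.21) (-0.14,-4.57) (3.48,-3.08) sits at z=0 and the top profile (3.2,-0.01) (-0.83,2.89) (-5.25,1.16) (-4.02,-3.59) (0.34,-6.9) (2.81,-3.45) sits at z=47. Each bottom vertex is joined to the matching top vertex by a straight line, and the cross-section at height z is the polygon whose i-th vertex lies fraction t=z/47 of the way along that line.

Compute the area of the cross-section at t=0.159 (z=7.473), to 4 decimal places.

Area at t=0.159: 36.8231

Cross-section at t=0.159: each vertex is (1-t)·p0[i] + t·p1[i].
  v1: (1-0.159)·(3.25,1.69) + 0.159·(3.2,-0.01) = (3.2420,1.4197)
  v2: (1-0.159)·(-0.65,2.1) + 0.159·(-0.83,2.89) = (-0.6786,2.2256)
  v3: (1-0.159)·(-4.16,1.86) + 0.159·(-5.25,1.16) = (-4.3333,1.7487)
  v4: (1-0.159)·(-2.51,-1.21) + 0.159·(-4.02,-3.59) = (-2.7501,-1.5884)
  v5: (1-0.159)·(-0.14,-4.57) + 0.159·(0.34,-6.9) = (-0.0637,-4.9405)
  v6: (1-0.159)·(3.48,-3.08) + 0.159·(2.81,-3.45) = (3.3735,-3.1388)
Shoelace sum Σ(x_i·y_{i+1} − x_{i+1}·y_i):
  i=1: 3.2420·2.2256 − -0.6786·1.4197 = +8.1790 (running +8.1790)
  i=2: -0.6786·1.7487 − -4.3333·2.2256 = +8.4576 (running +16.6365)
  i=3: -4.3333·-1.5884 − -2.7501·1.7487 = +11.6922 (running +28.3287)
  i=4: -2.7501·-4.9405 − -0.0637·-1.5884 = +13.4856 (running +41.8143)
  i=5: -0.0637·-3.1388 − 3.3735·-4.9405 = +16.8664 (running +58.6807)
  i=6: 3.3735·1.4197 − 3.2420·-3.1388 = +14.9656 (running +73.6463)
Area = |Σ|/2 = |73.6463|/2 = 36.8231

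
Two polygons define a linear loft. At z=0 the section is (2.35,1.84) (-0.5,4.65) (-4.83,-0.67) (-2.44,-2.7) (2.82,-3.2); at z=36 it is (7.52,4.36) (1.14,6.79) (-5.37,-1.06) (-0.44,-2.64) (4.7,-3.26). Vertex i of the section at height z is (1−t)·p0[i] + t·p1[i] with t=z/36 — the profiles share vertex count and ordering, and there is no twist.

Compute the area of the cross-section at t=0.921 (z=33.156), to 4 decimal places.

Area at t=0.921: 73.3297

Cross-section at t=0.921: each vertex is (1-t)·p0[i] + t·p1[i].
  v1: (1-0.921)·(2.35,1.84) + 0.921·(7.52,4.36) = (7.1116,4.1609)
  v2: (1-0.921)·(-0.5,4.65) + 0.921·(1.14,6.79) = (1.0104,6.6209)
  v3: (1-0.921)·(-4.83,-0.67) + 0.921·(-5.37,-1.06) = (-5.3273,-1.0292)
  v4: (1-0.921)·(-2.44,-2.7) + 0.921·(-0.44,-2.64) = (-0.5980,-2.6447)
  v5: (1-0.921)·(2.82,-3.2) + 0.921·(4.7,-3.26) = (4.5515,-3.2553)
Shoelace sum Σ(x_i·y_{i+1} − x_{i+1}·y_i):
  i=1: 7.1116·6.6209 − 1.0104·4.1609 = +42.8809 (running +42.8809)
  i=2: 1.0104·-1.0292 − -5.3273·6.6209 = +34.2321 (running +77.1130)
  i=3: -5.3273·-2.6447 − -0.5980·-1.0292 = +13.4740 (running +90.5870)
  i=4: -0.5980·-3.2553 − 4.5515·-2.6447 = +13.9841 (running +104.5711)
  i=5: 4.5515·4.1609 − 7.1116·-3.2553 = +42.0884 (running +146.6594)
Area = |Σ|/2 = |146.6594|/2 = 73.3297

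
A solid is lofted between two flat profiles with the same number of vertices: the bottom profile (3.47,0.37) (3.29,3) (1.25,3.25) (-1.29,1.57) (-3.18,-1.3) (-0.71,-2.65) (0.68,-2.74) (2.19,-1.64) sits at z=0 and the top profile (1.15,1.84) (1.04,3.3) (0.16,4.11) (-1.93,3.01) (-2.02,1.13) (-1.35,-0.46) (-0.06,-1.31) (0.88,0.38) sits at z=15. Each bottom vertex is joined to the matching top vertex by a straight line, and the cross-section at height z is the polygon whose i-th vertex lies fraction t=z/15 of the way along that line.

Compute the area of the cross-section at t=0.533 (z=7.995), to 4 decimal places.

Area at t=0.533: 17.9789

Cross-section at t=0.533: each vertex is (1-t)·p0[i] + t·p1[i].
  v1: (1-0.533)·(3.47,0.37) + 0.533·(1.15,1.84) = (2.2334,1.1535)
  v2: (1-0.533)·(3.29,3) + 0.533·(1.04,3.3) = (2.0907,3.1599)
  v3: (1-0.533)·(1.25,3.25) + 0.533·(0.16,4.11) = (0.6690,3.7084)
  v4: (1-0.533)·(-1.29,1.57) + 0.533·(-1.93,3.01) = (-1.6311,2.3375)
  v5: (1-0.533)·(-3.18,-1.3) + 0.533·(-2.02,1.13) = (-2.5617,-0.0048)
  v6: (1-0.533)·(-0.71,-2.65) + 0.533·(-1.35,-0.46) = (-1.0511,-1.4827)
  v7: (1-0.533)·(0.68,-2.74) + 0.533·(-0.06,-1.31) = (0.2856,-1.9778)
  v8: (1-0.533)·(2.19,-1.64) + 0.533·(0.88,0.38) = (1.4918,-0.5633)
Shoelace sum Σ(x_i·y_{i+1} − x_{i+1}·y_i):
  i=1: 2.2334·3.1599 − 2.0907·1.1535 = +4.6457 (running +4.6457)
  i=2: 2.0907·3.7084 − 0.6690·3.1599 = +5.6392 (running +10.2850)
  i=3: 0.6690·2.3375 − -1.6311·3.7084 = +7.6127 (running +17.8977)
  i=4: -1.6311·-0.0048 − -2.5617·2.3375 = +5.9959 (running +23.8936)
  i=5: -2.5617·-1.4827 − -1.0511·-0.0048 = +3.7933 (running +27.6869)
  i=6: -1.0511·-1.9778 − 0.2856·-1.4827 = +2.5024 (running +30.1892)
  i=7: 0.2856·-0.5633 − 1.4918·-1.9778 = +2.7896 (running +32.9788)
  i=8: 1.4918·1.1535 − 2.2334·-0.5633 = +2.9790 (running +35.9577)
Area = |Σ|/2 = |35.9577|/2 = 17.9789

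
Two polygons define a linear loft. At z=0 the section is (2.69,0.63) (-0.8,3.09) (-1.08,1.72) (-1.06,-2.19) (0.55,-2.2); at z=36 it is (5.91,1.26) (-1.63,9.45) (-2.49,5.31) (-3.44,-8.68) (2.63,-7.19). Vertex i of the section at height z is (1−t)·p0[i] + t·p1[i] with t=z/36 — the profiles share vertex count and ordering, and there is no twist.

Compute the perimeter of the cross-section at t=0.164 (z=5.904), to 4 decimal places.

Perimeter at t=0.164: 19.5633

Cross-section at t=0.164: each vertex is (1-t)·p0[i] + t·p1[i].
  v1: (1-0.164)·(2.69,0.63) + 0.164·(5.91,1.26) = (3.2181,0.7333)
  v2: (1-0.164)·(-0.8,3.09) + 0.164·(-1.63,9.45) = (-0.9361,4.1330)
  v3: (1-0.164)·(-1.08,1.72) + 0.164·(-2.49,5.31) = (-1.3112,2.3088)
  v4: (1-0.164)·(-1.06,-2.19) + 0.164·(-3.44,-8.68) = (-1.4503,-3.2544)
  v5: (1-0.164)·(0.55,-2.2) + 0.164·(2.63,-7.19) = (0.8911,-3.0184)
Perimeter = Σ |v_{i+1} − v_i|:
  edge 1→2: √(-4.1542² + 3.3997²) = 5.3680 (running 5.3680)
  edge 2→3: √(-0.3751² + -1.8243²) = 1.8624 (running 7.2305)
  edge 3→4: √(-0.1391² + -5.5631²) = 5.5649 (running 12.7953)
  edge 4→5: √(2.3414² + 0.2360²) = 2.3533 (running 15.1486)
  edge 5→1: √(2.3270² + 3.7517²) = 4.4147 (running 19.5633)
Perimeter = 19.5633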